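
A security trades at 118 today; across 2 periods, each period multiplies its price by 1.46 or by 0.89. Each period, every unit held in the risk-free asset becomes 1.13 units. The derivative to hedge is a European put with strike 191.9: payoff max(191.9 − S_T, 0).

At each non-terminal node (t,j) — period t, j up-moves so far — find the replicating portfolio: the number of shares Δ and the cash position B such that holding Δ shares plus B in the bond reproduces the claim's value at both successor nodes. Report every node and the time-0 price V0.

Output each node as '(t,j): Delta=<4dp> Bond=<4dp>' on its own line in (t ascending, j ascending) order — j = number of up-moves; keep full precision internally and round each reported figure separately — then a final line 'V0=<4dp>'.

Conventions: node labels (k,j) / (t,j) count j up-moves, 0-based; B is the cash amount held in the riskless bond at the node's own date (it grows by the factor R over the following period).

(0,0): Delta=-0.6697 Bond=119.5850
(1,0): Delta=-1.0000 Bond=169.8230
(1,1): Delta=-0.3928 Bond=87.4295
V0=40.5647

Risk-neutral probability p* = (R−d)/(u−d) = (1.13−0.89)/(1.46−0.89) = 0.4211.
Expiry values: V(2,0)=98.4322, V(2,1)=38.5708, V(2,2)=0.0000
  t=1,j=0: stock 105.0200 → up 153.3292 (V=38.5708), down 93.4678 (V=98.4322). Price 64.8030; hedge Δ=-1.0000, bond B=169.8230.
  t=1,j=1: stock 172.2800 → up 251.5288 (V=0.0000), down 153.3292 (V=38.5708). Price 19.7615; hedge Δ=-0.3928, bond B=87.4295.
  t=0,j=0: stock 118.0000 → up 172.2800 (V=19.7615), down 105.0200 (V=64.8030). Price 40.5647; hedge Δ=-0.6697, bond B=119.5850.
Sanity check at the root: Δ(0,0)·S0 + B(0,0) reproduces V0 = 40.5647.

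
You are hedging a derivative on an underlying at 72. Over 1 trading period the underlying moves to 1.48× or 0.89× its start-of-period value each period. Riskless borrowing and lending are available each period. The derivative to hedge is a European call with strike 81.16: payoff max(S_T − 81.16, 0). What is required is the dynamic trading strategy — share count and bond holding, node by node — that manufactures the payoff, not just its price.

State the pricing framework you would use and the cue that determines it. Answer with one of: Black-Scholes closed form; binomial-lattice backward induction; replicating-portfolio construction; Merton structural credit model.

framework: replicating-portfolio construction

Key observation: the task asks for the hedge itself — share and bond holdings at every node of the 1-period tree on spot 72 with factors 1.48/0.89 — which is exactly what the replicating-portfolio construction produces.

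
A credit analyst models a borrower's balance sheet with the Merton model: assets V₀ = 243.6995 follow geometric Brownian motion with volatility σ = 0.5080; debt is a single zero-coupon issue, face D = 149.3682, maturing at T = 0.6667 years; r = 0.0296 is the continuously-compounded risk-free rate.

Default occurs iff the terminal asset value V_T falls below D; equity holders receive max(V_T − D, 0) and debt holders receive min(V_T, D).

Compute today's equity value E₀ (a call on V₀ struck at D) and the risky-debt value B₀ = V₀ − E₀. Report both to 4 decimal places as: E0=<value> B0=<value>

Equity is a call on the firm's assets struck at D = 149.3682:
d₁ = [ln(V₀/D) + (r + σ²/2)T] / (σ√T)
   = [ln(243.6995/149.3682) + (0.0296 + 0.5·0.5080²)·0.6667] / (0.5080·√0.6667)
   = [0.489522 + 0.105760] / 0.414791 = 1.435137
d₂ = d₁ − σ√T = 1.435137 − 0.414791 = 1.020347
N(d₁) = 0.924376,  N(d₂) = 0.846218,  e^(−rT) = 0.980459
E₀ = V₀·N(d₁) − D·e^(−rT)·N(d₂)
   = 243.6995·0.924376 − 149.3682·0.980459·0.846218 = 101.341847
B₀ = V₀ − E₀ = 243.6995 − 101.341847 = 142.357653

E0=101.3418 B0=142.3577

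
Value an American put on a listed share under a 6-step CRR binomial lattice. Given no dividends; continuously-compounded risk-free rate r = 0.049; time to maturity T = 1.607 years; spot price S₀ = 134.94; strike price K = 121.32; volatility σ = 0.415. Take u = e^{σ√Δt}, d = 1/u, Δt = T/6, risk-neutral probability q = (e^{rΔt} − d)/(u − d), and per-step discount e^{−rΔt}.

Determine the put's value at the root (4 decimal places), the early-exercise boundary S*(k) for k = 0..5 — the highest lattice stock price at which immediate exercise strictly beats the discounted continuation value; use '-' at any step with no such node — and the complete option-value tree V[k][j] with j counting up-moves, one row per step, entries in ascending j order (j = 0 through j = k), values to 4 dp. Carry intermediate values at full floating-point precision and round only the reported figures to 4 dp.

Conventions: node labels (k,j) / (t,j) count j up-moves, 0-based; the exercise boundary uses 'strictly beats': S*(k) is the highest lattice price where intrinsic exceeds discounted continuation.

params: Δt=0.26783 u=1.23958 d=0.80672 q=0.47703 e^(-rΔt)=0.98696
t_6 payoffs: 84.1244 64.1667 33.5005 0.0000 0.0000 0.0000 0.0000
t_5: node(5,0) S=46.1069 payoff=75.2131 vs cont=73.6313 → 75.2131 [stop]  node(5,1) S=70.8461 payoff=50.4739 vs cont=48.8921 → 50.4739 [stop]  node(5,2) S=108.8594 payoff=12.4606 vs cont=17.2913 → 17.2913 [wait]  node(5,3) S=167.2691 payoff=0.0000 vs cont=0.0000 → 0.0000 [wait]  node(5,4) S=257.0191 payoff=0.0000 vs cont=0.0000 → 0.0000 [wait]  node(5,5) S=394.9255 payoff=0.0000 vs cont=0.0000 → 0.0000 [wait]  ⇒ S*(5)=70.8461
t_4: node(4,0) S=57.1533 payoff=64.1667 vs cont=62.5849 → 64.1667 [stop]  node(4,1) S=87.8195 payoff=33.5005 vs cont=34.1931 → 34.1931 [wait]  node(4,2) S=134.9400 payoff=0.0000 vs cont=8.9249 → 8.9249 [wait]  node(4,3) S=207.3435 payoff=0.0000 vs cont=0.0000 → 0.0000 [wait]  node(4,4) S=318.5959 payoff=0.0000 vs cont=0.0000 → 0.0000 [wait]  ⇒ S*(4)=57.1533
t_3: node(3,0) S=70.8461 payoff=50.4739 vs cont=49.2182 → 50.4739 [stop]  node(3,1) S=108.8594 payoff=12.4606 vs cont=21.8507 → 21.8507 [wait]  node(3,2) S=167.2691 payoff=0.0000 vs cont=4.6066 → 4.6066 [wait]  node(3,3) S=257.0191 payoff=0.0000 vs cont=0.0000 → 0.0000 [wait]  ⇒ S*(3)=70.8461
t_2: node(2,0) S=87.8195 payoff=33.5005 vs cont=36.3397 → 36.3397 [wait]  node(2,1) S=134.9400 payoff=0.0000 vs cont=13.4471 → 13.4471 [wait]  node(2,2) S=207.3435 payoff=0.0000 vs cont=2.3777 → 2.3777 [wait]  ⇒ S*(2)=-
t_1: node(1,0) S=108.8594 payoff=12.4606 vs cont=25.0878 → 25.0878 [wait]  node(1,1) S=167.2691 payoff=0.0000 vs cont=8.0602 → 8.0602 [wait]  ⇒ S*(1)=-
t_0: node(0,0) S=134.9400 payoff=0.0000 vs cont=16.7439 → 16.7439 [wait]  ⇒ S*(0)=-

price = 16.7439
boundary = - - - 70.8461 57.1533 70.8461
tree:
16.7439
25.0878 8.0602
36.3397 13.4471 2.3777
50.4739 21.8507 4.6066 0.0000
64.1667 34.1931 8.9249 0.0000 0.0000
75.2131 50.4739 17.2913 0.0000 0.0000 0.0000
84.1244 64.1667 33.5005 0.0000 0.0000 0.0000 0.0000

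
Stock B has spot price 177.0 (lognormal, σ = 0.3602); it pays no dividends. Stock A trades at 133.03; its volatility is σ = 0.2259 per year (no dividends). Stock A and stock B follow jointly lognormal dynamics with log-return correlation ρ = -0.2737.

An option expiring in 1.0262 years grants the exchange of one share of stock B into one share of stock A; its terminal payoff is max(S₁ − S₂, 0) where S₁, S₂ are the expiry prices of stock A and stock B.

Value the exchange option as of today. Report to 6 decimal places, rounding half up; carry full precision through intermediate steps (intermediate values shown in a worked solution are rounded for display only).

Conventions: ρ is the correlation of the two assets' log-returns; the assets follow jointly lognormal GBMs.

σ_eff = √(σ₁² + σ₂² − 2ρσ₁σ₂) = √(0.2259² + 0.3602² − 2·-0.2737·0.2259·0.3602) = 0.474675
d₁ = (ln(S₁/S₂) + (q₂ − q₁ + σ_eff²/2)T) / (σ_eff√T) = (ln(133.03/177.0) + (0.0 − 0.0 + 0.112658)·1.0262) / 0.480853 = -0.353466
d₂ = d₁ − σ_eff√T = -0.353466 − 0.480853 = -0.834319
N(d₁) = 0.361870,  N(d₂) = 0.202051
V = S₁·e^{−q₁T}·N(d₁) − S₂·e^{−q₂T}·N(d₂) = 48.139501 − 35.762953 = 12.376548
Key observation: r never enters — measured in units of stock B, the claim is a call on S₁/S₂ struck at 1, so only the dividend yields and σ_eff matter.

exchange price = 12.376548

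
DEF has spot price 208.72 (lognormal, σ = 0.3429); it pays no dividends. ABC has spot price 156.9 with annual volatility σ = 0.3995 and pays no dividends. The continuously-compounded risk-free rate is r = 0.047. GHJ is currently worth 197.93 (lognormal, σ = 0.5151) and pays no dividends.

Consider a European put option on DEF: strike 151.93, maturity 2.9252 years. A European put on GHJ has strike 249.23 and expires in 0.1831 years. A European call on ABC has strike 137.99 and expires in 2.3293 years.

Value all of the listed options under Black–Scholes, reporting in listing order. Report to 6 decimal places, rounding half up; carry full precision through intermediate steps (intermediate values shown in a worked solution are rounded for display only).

price(DEF put K=151.93) = 11.922822
price(GHJ put K=249.23) = 53.159651
price(ABC call K=137.99) = 52.647294

[DEF put K=151.93]
σ√T = 0.3429·√2.9252 = 0.586469
d₁ = (ln(S/K) + (r+σ²/2)T) / (σ√T) = (ln(208.72/151.93) + (0.047+0.3429²/2)·2.9252) / 0.586469 = (0.317574 + 0.309458) / 0.586469 = 1.069163
d₂ = d₁ − σ√T = 1.069163 − 0.586469 = 0.482694
e^{−rT} = 0.871548
N(−d₁) = 0.142498,  N(−d₂) = 0.314657
price = K·e^{−rT}·N(−d₂) − S·N(−d₁) = 41.665028 − 29.742206 = 11.922822
[GHJ put K=249.23]
σ√T = 0.5151·√0.1831 = 0.220412
d₁ = (ln(S/K) + (r+σ²/2)T) / (σ√T) = (ln(197.93/249.23) + (0.047+0.5151²/2)·0.1831) / 0.220412 = (-0.230463 + 0.032896) / 0.220412 = -0.896349
d₂ = d₁ − σ√T = -0.896349 − 0.220412 = -1.116761
e^{−rT} = 0.991431
N(−d₁) = 0.814967,  N(−d₂) = 0.867952
price = K·e^{−rT}·N(−d₂) − S·N(−d₁) = 214.466019 − 161.306368 = 53.159651
[ABC call K=137.99]
σ√T = 0.3995·√2.3293 = 0.609719
d₁ = (ln(S/K) + (r+σ²/2)T) / (σ√T) = (ln(156.9/137.99) + (0.047+0.3995²/2)·2.3293) / 0.609719 = (0.128427 + 0.295356) / 0.609719 = 0.695047
d₂ = d₁ − σ√T = 0.695047 − 0.609719 = 0.085328
e^{−rT} = 0.896303
N(d₁) = 0.756487,  N(d₂) = 0.534000
price = S·N(d₁) − K·e^{−rT}·N(d₂) = 118.692809 − 66.045515 = 52.647294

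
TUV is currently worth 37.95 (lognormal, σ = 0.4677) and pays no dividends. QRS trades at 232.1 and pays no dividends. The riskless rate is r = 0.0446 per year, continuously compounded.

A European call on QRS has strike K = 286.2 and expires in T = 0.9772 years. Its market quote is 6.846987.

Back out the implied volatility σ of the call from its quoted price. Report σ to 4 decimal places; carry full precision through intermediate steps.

At σ = 0.2178 the Black–Scholes value reproduces the quote:
σ√T = 0.2178·√0.9772 = 0.215303
d₁ = (ln(S/K) + (r+σ²/2)T) / (σ√T) = (ln(232.1/286.2) + (0.0446+0.2178²/2)·0.9772) / 0.215303 = (-0.209523 + 0.066761) / 0.215303 = -0.663075
d₂ = d₁ − σ√T = -0.663075 − 0.215303 = -0.878377
e^{−rT} = 0.957353
N(d₁) = 0.253641,  N(d₂) = 0.189869
V = S·N(d₁) − K·e^{−rT}·N(d₂) = 58.870166 − 52.023179 = 6.846987 (the observed quote) — the price is monotone increasing in volatility, hence this σ is the only solution

sigma = 0.2178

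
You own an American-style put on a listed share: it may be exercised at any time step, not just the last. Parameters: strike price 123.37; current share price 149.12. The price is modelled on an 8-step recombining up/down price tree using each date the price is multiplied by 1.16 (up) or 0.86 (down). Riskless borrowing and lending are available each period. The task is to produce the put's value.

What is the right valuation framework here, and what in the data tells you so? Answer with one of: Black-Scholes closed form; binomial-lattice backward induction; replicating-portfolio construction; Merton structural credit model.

Key observation: an American put (K = 123.37, S₀ = 149.12) on a 8-date tree has no closed form — the optimal stopping decision is embedded and must be resolved recursively from expiry.

framework: binomial-lattice backward induction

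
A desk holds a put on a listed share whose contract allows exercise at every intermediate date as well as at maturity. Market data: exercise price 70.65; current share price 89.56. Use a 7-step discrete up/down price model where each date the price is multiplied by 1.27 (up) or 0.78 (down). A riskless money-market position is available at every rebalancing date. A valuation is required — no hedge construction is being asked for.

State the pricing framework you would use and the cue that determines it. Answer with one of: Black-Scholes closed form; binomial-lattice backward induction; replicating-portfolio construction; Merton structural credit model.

framework: binomial-lattice backward induction

Key observation: the put (strike 70.65 on spot 89.56) is American-style on a 7-step discrete price model, so the early-exercise decision at every node requires stepwise backward valuation — a closed form cannot price the exercise right.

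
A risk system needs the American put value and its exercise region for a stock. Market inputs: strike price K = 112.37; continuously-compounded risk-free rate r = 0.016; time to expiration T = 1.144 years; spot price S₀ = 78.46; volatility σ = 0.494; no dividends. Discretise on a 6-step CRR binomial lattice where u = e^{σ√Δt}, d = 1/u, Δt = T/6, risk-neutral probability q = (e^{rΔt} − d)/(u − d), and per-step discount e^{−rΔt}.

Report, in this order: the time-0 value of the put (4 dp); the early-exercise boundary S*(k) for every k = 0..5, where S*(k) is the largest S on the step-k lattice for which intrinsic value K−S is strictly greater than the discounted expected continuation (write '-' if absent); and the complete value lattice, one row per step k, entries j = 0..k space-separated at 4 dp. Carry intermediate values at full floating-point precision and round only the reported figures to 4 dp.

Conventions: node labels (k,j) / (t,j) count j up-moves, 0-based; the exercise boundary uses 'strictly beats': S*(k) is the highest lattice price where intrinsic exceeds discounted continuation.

Δt=0.19067, u=1.24074, d=0.80597, q=0.45331, disc=e^(-rΔt)=0.99695
k=6 terminal: V=max(K-S,0) → 90.8637 79.2625 61.4032 33.9100 0.0000 0.0000 0.0000
k=5: j=0 S=26.6837 intr=85.6863 cont=85.3440 V=85.6863[EX]; j=1 S=41.0778 intr=71.2922 cont=70.9499 V=71.2922[EX]; j=2 S=63.2365 intr=49.1335 cont=48.7912 V=49.1335[EX]; j=3 S=97.3484 intr=15.0216 cont=18.4818 V=18.4818[hold]; j=4 S=149.8613 intr=0.0000 cont=0.0000 V=0.0000[hold]; j=5 S=230.7014 intr=0.0000 cont=0.0000 V=0.0000[hold]  S*(5)=63.2365
k=4: j=0 S=33.1075 intr=79.2625 cont=78.9202 V=79.2625[EX]; j=1 S=50.9668 intr=61.4032 cont=61.0609 V=61.4032[EX]; j=2 S=78.4600 intr=33.9100 cont=35.1315 V=35.1315[hold]; j=3 S=120.7839 intr=0.0000 cont=10.0731 V=10.0731[hold]; j=4 S=185.9387 intr=0.0000 cont=0.0000 V=0.0000[hold]  S*(4)=50.9668
k=3: j=0 S=41.0778 intr=71.2922 cont=70.9499 V=71.2922[EX]; j=1 S=63.2365 intr=49.1335 cont=49.3432 V=49.3432[hold]; j=2 S=97.3484 intr=15.0216 cont=23.6999 V=23.6999[hold]; j=3 S=149.8613 intr=0.0000 cont=5.4901 V=5.4901[hold]  S*(3)=41.0778
k=2: j=0 S=50.9668 intr=61.4032 cont=61.1557 V=61.4032[EX]; j=1 S=78.4600 intr=33.9100 cont=37.6040 V=37.6040[hold]; j=2 S=120.7839 intr=0.0000 cont=15.3982 V=15.3982[hold]  S*(2)=50.9668
k=1: j=0 S=63.2365 intr=49.1335 cont=50.4606 V=50.4606[hold]; j=1 S=97.3484 intr=15.0216 cont=27.4540 V=27.4540[hold]  S*(1)=-
k=0: j=0 S=78.4600 intr=33.9100 cont=39.9096 V=39.9096[hold]  S*(0)=-

price = 39.9096
boundary = - - 50.9668 41.0778 50.9668 63.2365
tree:
39.9096
50.4606 27.4540
61.4032 37.6040 15.3982
71.2922 49.3432 23.6999 5.4901
79.2625 61.4032 35.1315 10.0731 0.0000
85.6863 71.2922 49.1335 18.4818 0.0000 0.0000
90.8637 79.2625 61.4032 33.9100 0.0000 0.0000 0.0000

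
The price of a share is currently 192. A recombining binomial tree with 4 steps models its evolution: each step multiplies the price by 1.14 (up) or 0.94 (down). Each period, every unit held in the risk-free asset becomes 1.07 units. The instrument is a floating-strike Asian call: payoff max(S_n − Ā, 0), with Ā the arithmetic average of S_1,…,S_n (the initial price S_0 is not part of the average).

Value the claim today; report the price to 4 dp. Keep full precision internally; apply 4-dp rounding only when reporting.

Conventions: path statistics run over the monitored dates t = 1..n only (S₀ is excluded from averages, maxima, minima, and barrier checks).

Under the martingale measure an up-move has probability p* = 0.6500; value the claim as the probability-weighted average of per-path payoffs, discounted 4 periods at R = 1.07.
Enumerate all 2^4 = 16 price paths (U = up ×1.14, D = down ×0.94); each path with k up-moves has probability p*^k·(1−p*)^(4−k).
DDDD: Ā=164.8768, payoff=0.0000, prob=0.015006
UDDD: Ā=199.9569, payoff=0.0000, prob=0.027869
DUDD: Ā=190.3569, payoff=0.0000, prob=0.027869
UUDD: Ā=230.8584, payoff=0.0000, prob=0.051756
DDUD: Ā=181.3329, payoff=0.4653, prob=0.027869
UDUD: Ā=219.9144, payoff=0.5643, prob=0.051756
DUUD: Ā=210.3144, payoff=10.1643, prob=0.051756
UUUD: Ā=255.0622, payoff=12.3269, prob=0.096119
DDDU: Ā=172.8504, payoff=8.9478, prob=0.027869
UDDU: Ā=209.6271, payoff=10.8516, prob=0.051756
DUDU: Ā=200.0271, payoff=20.4516, prob=0.051756
UUDU: Ā=242.5860, payoff=24.8030, prob=0.096119
DDUU: Ā=191.0031, payoff=29.4756, prob=0.051756
UDUU: Ā=231.6420, payoff=35.7470, prob=0.096119
DUUU: Ā=222.0420, payoff=45.3470, prob=0.096119
UUUU: Ā=269.2850, payoff=54.9954, prob=0.178506
Price = Σ prob·payoff / R^4 = 25.143847 / 1.310796 = 19.1821

price = 19.1821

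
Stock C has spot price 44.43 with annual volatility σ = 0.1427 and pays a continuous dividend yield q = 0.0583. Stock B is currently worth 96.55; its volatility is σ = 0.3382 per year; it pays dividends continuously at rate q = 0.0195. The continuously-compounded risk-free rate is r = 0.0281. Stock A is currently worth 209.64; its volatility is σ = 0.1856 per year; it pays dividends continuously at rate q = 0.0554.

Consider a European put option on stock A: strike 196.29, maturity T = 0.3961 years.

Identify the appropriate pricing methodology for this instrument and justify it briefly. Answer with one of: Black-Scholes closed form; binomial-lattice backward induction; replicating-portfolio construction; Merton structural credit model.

Key observation: the instrument is a plain European put (strike 196.29) on a lognormal asset; the exact continuous-time formula applies directly.

framework: Black-Scholes closed form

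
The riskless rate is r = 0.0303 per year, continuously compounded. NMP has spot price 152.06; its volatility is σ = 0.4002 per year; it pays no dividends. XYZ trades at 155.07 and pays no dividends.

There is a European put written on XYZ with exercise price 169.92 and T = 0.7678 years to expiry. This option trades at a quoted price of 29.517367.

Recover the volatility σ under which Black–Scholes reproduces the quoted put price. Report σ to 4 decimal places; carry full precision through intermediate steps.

At σ = 0.4239 the Black–Scholes value reproduces the quote:
σ√T = 0.4239·√0.7678 = 0.371439
d₁ = (ln(S/K) + (r+σ²/2)T) / (σ√T) = (ln(155.07/169.92) + (0.0303+0.4239²/2)·0.7678) / 0.371439 = (-0.091451 + 0.092248) / 0.371439 = 0.002145
d₂ = d₁ − σ√T = 0.002145 − 0.371439 = -0.369294
e^{−rT} = 0.977004
N(−d₁) = 0.499144,  N(−d₂) = 0.644046
V = K·e^{−rT}·N(−d₂) − S·N(−d₁) = 106.919677 − 77.402310 = 29.517367 (the quoted price), and the Black–Scholes price is strictly increasing in σ, so σ is unique

sigma = 0.4239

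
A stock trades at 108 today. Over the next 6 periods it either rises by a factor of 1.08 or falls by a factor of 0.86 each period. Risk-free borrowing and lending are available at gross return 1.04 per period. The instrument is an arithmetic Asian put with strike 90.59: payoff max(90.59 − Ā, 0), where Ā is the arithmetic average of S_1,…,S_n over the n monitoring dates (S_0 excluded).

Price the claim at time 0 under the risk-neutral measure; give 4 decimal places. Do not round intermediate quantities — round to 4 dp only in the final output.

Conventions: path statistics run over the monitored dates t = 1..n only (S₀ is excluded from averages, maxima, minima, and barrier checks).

price = 0.1444

With p* = (R−d)/(u−d) = 0.8182, sum probability × payoff across the paths and divide by R^6.
Enumerate all 2^6 = 64 price paths (U = up ×1.08, D = down ×0.86); each path with k up-moves has probability p*^k·(1−p*)^(6−k).
DDDDDD: Ā=65.8379, payoff=24.7521, prob=0.000036
UDDDDD: Ā=82.6801, payoff=7.9099, prob=0.000163
DUDDDD: Ā=78.7201, payoff=11.8699, prob=0.000163
UUDDDD: Ā=98.8578, payoff=0.0000, prob=0.000732
DDUDDD: Ā=75.3145, payoff=15.2755, prob=0.000163
UDUDDD: Ā=94.5810, payoff=0.0000, prob=0.000732
DUUDDD: Ā=90.6210, payoff=0.0000, prob=0.000732
UUUDDD: Ā=113.8031, payoff=0.0000, prob=0.003292
DDDUDD: Ā=72.3857, payoff=18.2043, prob=0.000163
UDDUDD: Ā=90.9029, payoff=0.0000, prob=0.000732
DUDUDD: Ā=86.9429, payoff=3.6471, prob=0.000732
UUDUDD: Ā=109.1842, payoff=0.0000, prob=0.003292
DDUUDD: Ā=83.5373, payoff=7.0527, prob=0.000732
UDUUDD: Ā=104.9074, payoff=0.0000, prob=0.003292
DUUUDD: Ā=100.9474, payoff=0.0000, prob=0.003292
UUUUDD: Ā=126.7711, payoff=0.0000, prob=0.014814
DDDDUD: Ā=69.8669, payoff=20.7231, prob=0.000163
UDDDUD: Ā=87.7398, payoff=2.8502, prob=0.000732
DUDDUD: Ā=83.7798, payoff=6.8102, prob=0.000732
UUDDUD: Ā=105.2119, payoff=0.0000, prob=0.003292
DDUDUD: Ā=80.3742, payoff=10.2158, prob=0.000732
UDUDUD: Ā=100.9351, payoff=0.0000, prob=0.003292
DUUDUD: Ā=96.9751, payoff=0.0000, prob=0.003292
UUUDUD: Ā=121.7826, payoff=0.0000, prob=0.014814
DDDUUD: Ā=77.4454, payoff=13.1446, prob=0.000732
UDDUUD: Ā=97.2570, payoff=0.0000, prob=0.003292
DUDUUD: Ā=93.2970, payoff=0.0000, prob=0.003292
UUDUUD: Ā=117.1637, payoff=0.0000, prob=0.014814
DDUUUD: Ā=89.8914, payoff=0.6986, prob=0.003292
UDUUUD: Ā=112.8869, payoff=0.0000, prob=0.014814
DUUUUD: Ā=108.9269, payoff=0.0000, prob=0.014814
UUUUUD: Ā=136.7919, payoff=0.0000, prob=0.066663
DDDDDU: Ā=67.7007, payoff=22.8893, prob=0.000163
UDDDDU: Ā=85.0195, payoff=5.5705, prob=0.000732
DUDDDU: Ā=81.0595, payoff=9.5305, prob=0.000732
UUDDDU: Ā=101.7957, payoff=0.0000, prob=0.003292
DDUDDU: Ā=77.6539, payoff=12.9361, prob=0.000732
UDUDDU: Ā=97.5189, payoff=0.0000, prob=0.003292
DUUDDU: Ā=93.5589, payoff=0.0000, prob=0.003292
UUUDDU: Ā=117.4926, payoff=0.0000, prob=0.014814
DDDUDU: Ā=74.7251, payoff=15.8649, prob=0.000732
UDDUDU: Ā=93.8408, payoff=0.0000, prob=0.003292
DUDUDU: Ā=89.8808, payoff=0.7092, prob=0.003292
UUDUDU: Ā=112.8736, payoff=0.0000, prob=0.014814
DDUUDU: Ā=86.4752, payoff=4.1148, prob=0.003292
UDUUDU: Ā=108.5968, payoff=0.0000, prob=0.014814
DUUUDU: Ā=104.6368, payoff=0.0000, prob=0.014814
UUUUDU: Ā=131.4044, payoff=0.0000, prob=0.066663
DDDDUU: Ā=72.2063, payoff=18.3837, prob=0.000732
UDDDUU: Ā=90.6777, payoff=0.0000, prob=0.003292
DUDDUU: Ā=86.7177, payoff=3.8723, prob=0.003292
UUDDUU: Ā=108.9013, payoff=0.0000, prob=0.014814
DDUDUU: Ā=83.3121, payoff=7.2779, prob=0.003292
UDUDUU: Ā=104.6245, payoff=0.0000, prob=0.014814
DUUDUU: Ā=100.6645, payoff=0.0000, prob=0.014814
UUUDUU: Ā=126.4159, payoff=0.0000, prob=0.066663
DDDUUU: Ā=80.3833, payoff=10.2067, prob=0.003292
UDDUUU: Ā=100.9465, payoff=0.0000, prob=0.014814
DUDUUU: Ā=96.9865, payoff=0.0000, prob=0.014814
UUDUUU: Ā=121.7970, payoff=0.0000, prob=0.066663
DDUUUU: Ā=93.5809, payoff=0.0000, prob=0.014814
UDUUUU: Ā=117.5202, payoff=0.0000, prob=0.066663
DUUUUU: Ā=113.5602, payoff=0.0000, prob=0.066663
UUUUUU: Ā=142.6105, payoff=0.0000, prob=0.299985
Price = Σ prob·payoff / R^6 = 0.182679 / 1.265319 = 0.1444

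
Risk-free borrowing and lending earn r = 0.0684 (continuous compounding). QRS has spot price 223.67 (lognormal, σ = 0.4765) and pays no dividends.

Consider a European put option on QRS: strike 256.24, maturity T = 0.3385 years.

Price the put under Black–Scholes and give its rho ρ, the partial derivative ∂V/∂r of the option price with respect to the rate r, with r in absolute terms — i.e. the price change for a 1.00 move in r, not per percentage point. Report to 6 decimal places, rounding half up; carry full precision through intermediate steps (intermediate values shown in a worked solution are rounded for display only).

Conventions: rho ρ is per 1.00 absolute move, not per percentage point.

σ√T = 0.4765·√0.3385 = 0.277231
d₁ = (ln(S/K) + (r+σ²/2)T) / (σ√T) = (ln(223.67/256.24) + (0.0684+0.4765²/2)·0.3385) / 0.277231 = (-0.135943 + 0.061582) / 0.277231 = -0.268226
d₂ = d₁ − σ√T = -0.268226 − 0.277231 = -0.545458
e^{−rT} = 0.977113
N(−d₁) = 0.605737,  N(−d₂) = 0.707281
Put price V = K·e^{−rT}·N(−d₂) − S·N(−d₁) = 177.085619 − 135.485304 = 41.600315
ρ = −K·T·e^{−rT}·N(−d₂) = -59.943482

price = 41.600315
ρ = -59.943482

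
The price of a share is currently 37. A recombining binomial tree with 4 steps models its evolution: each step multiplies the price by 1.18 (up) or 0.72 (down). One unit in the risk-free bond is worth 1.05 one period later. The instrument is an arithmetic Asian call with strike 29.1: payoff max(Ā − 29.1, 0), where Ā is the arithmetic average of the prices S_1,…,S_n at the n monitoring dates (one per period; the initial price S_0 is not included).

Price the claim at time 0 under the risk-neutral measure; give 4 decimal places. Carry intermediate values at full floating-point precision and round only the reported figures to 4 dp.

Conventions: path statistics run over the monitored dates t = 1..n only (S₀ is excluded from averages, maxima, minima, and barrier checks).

Risk-neutral up-probability p* = (R−d)/(u−d) = (1.05−0.72)/(1.18−0.72) = 0.7174; the claim prices as the p*-weighted sum of path payoffs discounted by R^4.
Enumerate all 2^4 = 16 price paths (U = up ×1.18, D = down ×0.72); each path with k up-moves has probability p*^k·(1−p*)^(4−k).
DDDD: Ā=17.3936, payoff=0.0000, prob=0.006379
UDDD: Ā=28.5061, payoff=0.0000, prob=0.016192
DUDD: Ā=24.2511, payoff=0.0000, prob=0.016192
UUDD: Ā=39.7449, payoff=10.6449, prob=0.041104
DDUD: Ā=21.1875, payoff=0.0000, prob=0.016192
UDUD: Ā=34.7240, payoff=5.6240, prob=0.041104
DUUD: Ā=30.4690, payoff=1.3690, prob=0.041104
UUUD: Ā=49.9353, payoff=20.8353, prob=0.104341
DDDU: Ā=18.9817, payoff=0.0000, prob=0.016192
UDDU: Ā=31.1090, payoff=2.0090, prob=0.041104
DUDU: Ā=26.8540, payoff=0.0000, prob=0.041104
UUDU: Ā=44.0107, payoff=14.9107, prob=0.104341
DDUU: Ā=23.7904, payoff=0.0000, prob=0.041104
UDUU: Ā=38.9898, payoff=9.8898, prob=0.104341
DUUU: Ā=34.7348, payoff=5.6348, prob=0.104341
UUUU: Ā=56.9264, payoff=27.8264, prob=0.264865
Price = Σ prob·payoff / R^4 = 13.527422 / 1.215506 = 11.1290

price = 11.1290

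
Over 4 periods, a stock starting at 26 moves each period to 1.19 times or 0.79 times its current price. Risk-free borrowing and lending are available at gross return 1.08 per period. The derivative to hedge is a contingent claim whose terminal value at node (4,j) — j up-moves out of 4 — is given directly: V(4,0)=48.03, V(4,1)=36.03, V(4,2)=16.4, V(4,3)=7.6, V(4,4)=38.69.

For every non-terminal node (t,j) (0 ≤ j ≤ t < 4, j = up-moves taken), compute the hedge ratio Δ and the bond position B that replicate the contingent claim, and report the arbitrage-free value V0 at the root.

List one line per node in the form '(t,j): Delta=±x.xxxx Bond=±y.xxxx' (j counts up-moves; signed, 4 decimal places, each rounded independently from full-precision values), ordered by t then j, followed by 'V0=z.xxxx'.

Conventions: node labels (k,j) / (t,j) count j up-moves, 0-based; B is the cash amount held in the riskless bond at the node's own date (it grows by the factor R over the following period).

Since d<R<u, set p* = (R−d)/(u−d) = 0.7250; price each node as the discounted p*-expectation of its children.
Terminal payoffs: V(4,0)=48.0300, V(4,1)=36.0300, V(4,2)=16.4000, V(4,3)=7.6000, V(4,4)=38.6900
Node (3,0) S=12.8190: V=(p*·36.0300+(1−p*)·48.0300)/1.08=36.4167; Δ=(36.0300−48.0300)/(15.2546−10.1270)=-2.3403; B=V−Δ·S=66.4167
Node (3,1) S=19.3097: V=(p*·16.4000+(1−p*)·36.0300)/1.08=20.1836; Δ=(16.4000−36.0300)/(22.9785−15.2546)=-2.5415; B=V−Δ·S=69.2586
Node (3,2) S=29.0867: V=(p*·7.6000+(1−p*)·16.4000)/1.08=9.2778; Δ=(7.6000−16.4000)/(34.6132−22.9785)=-0.7564; B=V−Δ·S=31.2778
Node (3,3) S=43.8141: V=(p*·38.6900+(1−p*)·7.6000)/1.08=27.9076; Δ=(38.6900−7.6000)/(52.1388−34.6132)=1.7740; B=V−Δ·S=-49.8174
Node (2,0) S=16.2266: V=(p*·20.1836+(1−p*)·36.4167)/1.08=22.8219; Δ=(20.1836−36.4167)/(19.3097−12.8190)=-2.5010; B=V−Δ·S=63.4047
Node (2,1) S=24.4426: V=(p*·9.2778+(1−p*)·20.1836)/1.08=11.3675; Δ=(9.2778−20.1836)/(29.0867−19.3097)=-1.1154; B=V−Δ·S=38.6319
Node (2,2) S=36.8186: V=(p*·27.9076+(1−p*)·9.2778)/1.08=21.0967; Δ=(27.9076−9.2778)/(43.8141−29.0867)=1.2650; B=V−Δ·S=-25.4780
Node (1,0) S=20.5400: V=(p*·11.3675+(1−p*)·22.8219)/1.08=13.4421; Δ=(11.3675−22.8219)/(24.4426−16.2266)=-1.3942; B=V−Δ·S=42.0782
Node (1,1) S=30.9400: V=(p*·21.0967+(1−p*)·11.3675)/1.08=17.0566; Δ=(21.0967−11.3675)/(36.8186−24.4426)=0.7861; B=V−Δ·S=-7.2664
Node (0,0) S=26.0000: V=(p*·17.0566+(1−p*)·13.4421)/1.08=14.8728; Δ=(17.0566−13.4421)/(30.9400−20.5400)=0.3476; B=V−Δ·S=5.8364
Sanity check at the root: Δ(0,0)·S0 + B(0,0) reproduces V0 = 14.8728.

(0,0): Delta=0.3476 Bond=5.8364
(1,0): Delta=-1.3942 Bond=42.0782
(1,1): Delta=0.7861 Bond=-7.2664
(2,0): Delta=-2.5010 Bond=63.4047
(2,1): Delta=-1.1154 Bond=38.6319
(2,2): Delta=1.2650 Bond=-25.4780
(3,0): Delta=-2.3403 Bond=66.4167
(3,1): Delta=-2.5415 Bond=69.2586
(3,2): Delta=-0.7564 Bond=31.2778
(3,3): Delta=1.7740 Bond=-49.8174
V0=14.8728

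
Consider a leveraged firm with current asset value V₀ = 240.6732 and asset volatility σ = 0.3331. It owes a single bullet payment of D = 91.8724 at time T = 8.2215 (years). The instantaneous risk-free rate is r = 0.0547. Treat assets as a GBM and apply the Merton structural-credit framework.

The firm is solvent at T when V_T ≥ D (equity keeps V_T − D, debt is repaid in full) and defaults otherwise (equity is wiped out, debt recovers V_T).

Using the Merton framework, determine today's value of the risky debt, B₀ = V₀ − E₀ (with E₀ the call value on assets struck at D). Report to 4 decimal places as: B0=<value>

Work the structural quantities from V₀ = 240.6732 against face 91.8724:
d₁ = [ln(V₀/D) + (r + σ²/2)T] / (σ√T)
   = [ln(240.6732/91.8724) + (0.0547 + 0.5·0.3331²)·8.2215] / (0.3331·√8.2215)
   = [0.963039 + 0.905827] / 0.955103 = 1.956717
d₂ = d₁ − σ√T = 1.956717 − 0.955103 = 1.001614
N(d₁) = 0.974810,  N(d₂) = 0.841735,  e^(−rT) = 0.637809
E₀ = V₀·N(d₁) − D·e^(−rT)·N(d₂)
   = 240.6732·0.974810 − 91.8724·0.637809·0.841735 = 185.287352
B₀ = V₀ − E₀ = 240.6732 − 185.287352 = 55.385848

B0=55.3858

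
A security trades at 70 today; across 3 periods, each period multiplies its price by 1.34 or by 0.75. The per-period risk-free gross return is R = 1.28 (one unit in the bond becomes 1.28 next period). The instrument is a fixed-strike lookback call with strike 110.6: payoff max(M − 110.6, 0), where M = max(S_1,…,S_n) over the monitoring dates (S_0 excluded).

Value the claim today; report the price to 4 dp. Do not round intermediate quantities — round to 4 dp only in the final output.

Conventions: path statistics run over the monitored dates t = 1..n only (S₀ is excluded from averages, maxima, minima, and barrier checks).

price = 20.5788

No-arbitrage gives p* = (R−d)/(u−d) = 0.8983: enumerate every path, weight its payoff by its p*-probability, and discount by R^3.
Enumerate all 2^3 = 8 price paths (U = up ×1.34, D = down ×0.75); each path with k up-moves has probability p*^k·(1−p*)^(3−k).
DDD: M=52.5000, payoff=0.0000, prob=0.001052
UDD: M=93.8000, payoff=0.0000, prob=0.009290
DUD: M=70.3500, payoff=0.0000, prob=0.009290
UUD: M=125.6920, payoff=15.0920, prob=0.082063
DDU: M=52.7625, payoff=0.0000, prob=0.009290
UDU: M=94.2690, payoff=0.0000, prob=0.082063
DUU: M=94.2690, payoff=0.0000, prob=0.082063
UUU: M=168.4273, payoff=57.8273, prob=0.724889
Price = Σ prob·payoff / R^3 = 43.156859 / 2.097152 = 20.5788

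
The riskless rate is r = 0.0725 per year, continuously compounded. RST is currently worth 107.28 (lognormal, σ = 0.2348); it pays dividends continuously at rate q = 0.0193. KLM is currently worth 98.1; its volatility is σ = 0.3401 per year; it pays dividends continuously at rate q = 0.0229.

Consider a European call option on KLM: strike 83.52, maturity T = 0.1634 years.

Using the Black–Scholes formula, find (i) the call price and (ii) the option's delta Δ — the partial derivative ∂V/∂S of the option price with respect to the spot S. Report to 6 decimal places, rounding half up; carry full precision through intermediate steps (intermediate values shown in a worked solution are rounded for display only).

σ√T = 0.3401·√0.1634 = 0.137478
d₁ = (ln(S/K) + (r−q+σ²/2)T) / (σ√T) = (ln(98.1/83.52) + (0.0725−0.0229+0.3401²/2)·0.1634) / 0.137478 = (0.160901 + 0.017555) / 0.137478 = 1.298071
d₂ = d₁ − σ√T = 1.298071 − 0.137478 = 1.160593
e^{−rT} = 0.988223
e^{−qT} = 0.996265
N(d₁) = 0.902869,  N(d₂) = 0.877096
Call price V = S·e^{−qT}·N(d₁) − K·e^{−rT}·N(d₂) = 88.240598 − 72.392385 = 15.848213
Δ = e^{−qT}·N(d₁) = 0.899496

price = 15.848213
Δ = 0.899496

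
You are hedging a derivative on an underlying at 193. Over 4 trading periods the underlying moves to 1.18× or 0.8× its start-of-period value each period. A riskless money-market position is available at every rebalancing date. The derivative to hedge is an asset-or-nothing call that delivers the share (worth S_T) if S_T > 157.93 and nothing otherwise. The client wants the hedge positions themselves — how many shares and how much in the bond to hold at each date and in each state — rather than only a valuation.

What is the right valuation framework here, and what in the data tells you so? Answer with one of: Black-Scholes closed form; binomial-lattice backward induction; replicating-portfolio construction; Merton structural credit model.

Key observation: what is demanded is not a single number but the (Δ, B) position at each node of the 1.18/0.8 tree starting at 193; constructing those positions is the replicating-portfolio method.

framework: replicating-portfolio construction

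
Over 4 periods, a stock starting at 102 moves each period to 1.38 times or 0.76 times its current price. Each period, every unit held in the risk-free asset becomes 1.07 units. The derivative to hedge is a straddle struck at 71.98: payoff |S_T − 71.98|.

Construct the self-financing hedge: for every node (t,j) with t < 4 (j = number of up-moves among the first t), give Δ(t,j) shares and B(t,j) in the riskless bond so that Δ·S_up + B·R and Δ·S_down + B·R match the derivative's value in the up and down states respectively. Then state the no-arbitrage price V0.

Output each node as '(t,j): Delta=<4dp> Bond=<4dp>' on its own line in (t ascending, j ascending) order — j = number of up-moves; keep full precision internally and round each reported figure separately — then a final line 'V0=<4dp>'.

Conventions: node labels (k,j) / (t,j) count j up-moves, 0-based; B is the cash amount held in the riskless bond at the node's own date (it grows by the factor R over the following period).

Risk-neutral probability p* = (R−d)/(u−d) = (1.07−0.76)/(1.38−0.76) = 0.5000.
Expiry values: V(4,0)=37.9506, V(4,1)=10.1897, V(4,2)=40.2181, V(4,3)=131.7481, V(4,4)=297.9474
Node (3,0) S=44.7756: V=(p*·10.1897+(1−p*)·37.9506)/1.07=22.4955; Δ=(10.1897−37.9506)/(61.7903−34.0294)=-1.0000; B=V−Δ·S=67.2710
Node (3,1) S=81.3030: V=(p*·40.2181+(1−p*)·10.1897)/1.07=23.5551; Δ=(40.2181−10.1897)/(112.1981−61.7903)=0.5957; B=V−Δ·S=-24.8778
Node (3,2) S=147.6291: V=(p*·131.7481+(1−p*)·40.2181)/1.07=80.3581; Δ=(131.7481−40.2181)/(203.7281−112.1981)=1.0000; B=V−Δ·S=-67.2710
Node (3,3) S=268.0633: V=(p*·297.9474+(1−p*)·131.7481)/1.07=200.7923; Δ=(297.9474−131.7481)/(369.9274−203.7281)=1.0000; B=V−Δ·S=-67.2710
Node (2,0) S=58.9152: V=(p*·23.5551+(1−p*)·22.4955)/1.07=21.5189; Δ=(23.5551−22.4955)/(81.3030−44.7756)=0.0290; B=V−Δ·S=19.8099
Node (2,1) S=106.9776: V=(p*·80.3581+(1−p*)·23.5551)/1.07=48.5575; Δ=(80.3581−23.5551)/(147.6291−81.3030)=0.8564; B=V−Δ·S=-43.0602
Node (2,2) S=194.2488: V=(p*·200.7923+(1−p*)·80.3581)/1.07=131.3787; Δ=(200.7923−80.3581)/(268.0633−147.6291)=1.0000; B=V−Δ·S=-62.8701
Node (1,0) S=77.5200: V=(p*·48.5575+(1−p*)·21.5189)/1.07=32.7460; Δ=(48.5575−21.5189)/(106.9776−58.9152)=0.5626; B=V−Δ·S=-10.8646
Node (1,1) S=140.7600: V=(p*·131.3787+(1−p*)·48.5575)/1.07=84.0823; Δ=(131.3787−48.5575)/(194.2488−106.9776)=0.9490; B=V−Δ·S=-49.5001
Node (0,0) S=102.0000: V=(p*·84.0823+(1−p*)·32.7460)/1.07=54.5927; Δ=(84.0823−32.7460)/(140.7600−77.5200)=0.8118; B=V−Δ·S=-28.2078
Verification: the root portfolio costs Δ(0,0)·S0 + B(0,0) = 54.5927, matching V0.

(0,0): Delta=0.8118 Bond=-28.2078
(1,0): Delta=0.5626 Bond=-10.8646
(1,1): Delta=0.9490 Bond=-49.5001
(2,0): Delta=0.0290 Bond=19.8099
(2,1): Delta=0.8564 Bond=-43.0602
(2,2): Delta=1.0000 Bond=-62.8701
(3,0): Delta=-1.0000 Bond=67.2710
(3,1): Delta=0.5957 Bond=-24.8778
(3,2): Delta=1.0000 Bond=-67.2710
(3,3): Delta=1.0000 Bond=-67.2710
V0=54.5927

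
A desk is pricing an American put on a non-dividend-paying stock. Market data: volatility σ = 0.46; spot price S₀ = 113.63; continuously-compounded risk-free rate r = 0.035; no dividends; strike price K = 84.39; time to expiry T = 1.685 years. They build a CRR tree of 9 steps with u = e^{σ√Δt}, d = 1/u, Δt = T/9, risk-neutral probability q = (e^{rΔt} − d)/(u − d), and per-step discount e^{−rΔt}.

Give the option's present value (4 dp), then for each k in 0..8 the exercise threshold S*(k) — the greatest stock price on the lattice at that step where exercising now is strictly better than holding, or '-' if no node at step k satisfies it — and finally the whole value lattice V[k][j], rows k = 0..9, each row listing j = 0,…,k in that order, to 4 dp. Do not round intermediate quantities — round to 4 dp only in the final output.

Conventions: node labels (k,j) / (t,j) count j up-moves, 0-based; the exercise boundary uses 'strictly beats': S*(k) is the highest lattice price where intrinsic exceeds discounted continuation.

price = 9.7406
boundary = - - - - - 42.0036 51.2540 42.0036 51.2540
tree:
9.7406
13.8752 5.1554
19.2637 7.9159 2.0750
25.9619 11.8842 3.4947 0.4826
33.8151 17.3577 5.7997 0.9112 0.0000
42.3864 24.5012 9.4430 1.7201 0.0000 0.0000
49.9672 33.1360 14.9837 3.2473 0.0000 0.0000 0.0000
56.1799 42.3864 22.9196 6.1304 0.0000 0.0000 0.0000 0.0000
61.2713 49.9672 33.1360 11.5732 0.0000 0.0000 0.0000 0.0000 0.0000
65.4438 56.1799 42.3864 21.8483 0.0000 0.0000 0.0000 0.0000 0.0000 0.0000

Δt=0.18722  u=1.22023  d=0.81952  q=0.46681  discount=0.99347
step 9 (expiry): payoffs max(K−S,0) = 65.4438 56.1799 42.3864 21.8483 0.0000 0.0000 0.0000 0.0000 0.0000 0.0000
step 8: (k=8,j=0): S=23.1187, K−S=61.2713, hold=60.7201 ⇒ V=61.2713 exercise | (k=8,j=1): S=34.4228, K−S=49.9672, hold=49.4161 ⇒ V=49.9672 exercise | (k=8,j=2): S=51.2540, K−S=33.1360, hold=32.5848 ⇒ V=33.1360 exercise | (k=8,j=3): S=76.3151, K−S=8.0749, hold=11.5732 ⇒ V=11.5732 continue | (k=8,j=4): S=113.6300, K−S=0.0000, hold=0.0000 ⇒ V=0.0000 continue | (k=8,j=5): S=169.1903, K−S=0.0000, hold=0.0000 ⇒ V=0.0000 continue | (k=8,j=6): S=251.9172, K−S=0.0000, hold=0.0000 ⇒ V=0.0000 continue | (k=8,j=7): S=375.0941, K−S=0.0000, hold=0.0000 ⇒ V=0.0000 continue | (k=8,j=8): S=558.4994, K−S=0.0000, hold=0.0000 ⇒ V=0.0000 continue  boundary S*=51.2540
step 7: (k=7,j=0): S=28.2101, K−S=56.1799, hold=55.6287 ⇒ V=56.1799 exercise | (k=7,j=1): S=42.0036, K−S=42.3864, hold=41.8352 ⇒ V=42.3864 exercise | (k=7,j=2): S=62.5417, K−S=21.8483, hold=22.9196 ⇒ V=22.9196 continue | (k=7,j=3): S=93.1219, K−S=0.0000, hold=6.1304 ⇒ V=6.1304 continue | (k=7,j=4): S=138.6546, K−S=0.0000, hold=0.0000 ⇒ V=0.0000 continue | (k=7,j=5): S=206.4508, K−S=0.0000, hold=0.0000 ⇒ V=0.0000 continue | (k=7,j=6): S=307.3966, K−S=0.0000, hold=0.0000 ⇒ V=0.0000 continue | (k=7,j=7): S=457.7006, K−S=0.0000, hold=0.0000 ⇒ V=0.0000 continue  boundary S*=42.0036
step 6: (k=6,j=0): S=34.4228, K−S=49.9672, hold=49.4161 ⇒ V=49.9672 exercise | (k=6,j=1): S=51.2540, K−S=33.1360, hold=33.0816 ⇒ V=33.1360 exercise | (k=6,j=2): S=76.3151, K−S=8.0749, hold=14.9837 ⇒ V=14.9837 continue | (k=6,j=3): S=113.6300, K−S=0.0000, hold=3.2473 ⇒ V=3.2473 continue | (k=6,j=4): S=169.1903, K−S=0.0000, hold=0.0000 ⇒ V=0.0000 continue | (k=6,j=5): S=251.9172, K−S=0.0000, hold=0.0000 ⇒ V=0.0000 continue | (k=6,j=6): S=375.0941, K−S=0.0000, hold=0.0000 ⇒ V=0.0000 continue  boundary S*=51.2540
step 5: (k=5,j=0): S=42.0036, K−S=42.3864, hold=41.8352 ⇒ V=42.3864 exercise | (k=5,j=1): S=62.5417, K−S=21.8483, hold=24.5012 ⇒ V=24.5012 continue | (k=5,j=2): S=93.1219, K−S=0.0000, hold=9.4430 ⇒ V=9.4430 continue | (k=5,j=3): S=138.6546, K−S=0.0000, hold=1.7201 ⇒ V=1.7201 continue | (k=5,j=4): S=206.4508, K−S=0.0000, hold=0.0000 ⇒ V=0.0000 continue | (k=5,j=5): S=307.3966, K−S=0.0000, hold=0.0000 ⇒ V=0.0000 continue  boundary S*=42.0036
step 4: (k=4,j=0): S=51.2540, K−S=33.1360, hold=33.8151 ⇒ V=33.8151 continue | (k=4,j=1): S=76.3151, K−S=8.0749, hold=17.3577 ⇒ V=17.3577 continue | (k=4,j=2): S=113.6300, K−S=0.0000, hold=5.7997 ⇒ V=5.7997 continue | (k=4,j=3): S=169.1903, K−S=0.0000, hold=0.9112 ⇒ V=0.9112 continue | (k=4,j=4): S=251.9172, K−S=0.0000, hold=0.0000 ⇒ V=0.0000 continue  boundary S*=-
step 3: (k=3,j=0): S=62.5417, K−S=21.8483, hold=25.9619 ⇒ V=25.9619 continue | (k=3,j=1): S=93.1219, K−S=0.0000, hold=11.8842 ⇒ V=11.8842 continue | (k=3,j=2): S=138.6546, K−S=0.0000, hold=3.4947 ⇒ V=3.4947 continue | (k=3,j=3): S=206.4508, K−S=0.0000, hold=0.4826 ⇒ V=0.4826 continue  boundary S*=-
step 2: (k=2,j=0): S=76.3151, K−S=8.0749, hold=19.2637 ⇒ V=19.2637 continue | (k=2,j=1): S=113.6300, K−S=0.0000, hold=7.9159 ⇒ V=7.9159 continue | (k=2,j=2): S=169.1903, K−S=0.0000, hold=2.0750 ⇒ V=2.0750 continue  boundary S*=-
step 1: (k=1,j=0): S=93.1219, K−S=0.0000, hold=13.8752 ⇒ V=13.8752 continue | (k=1,j=1): S=138.6546, K−S=0.0000, hold=5.1554 ⇒ V=5.1554 continue  boundary S*=-
step 0: (k=0,j=0): S=113.6300, K−S=0.0000, hold=9.7406 ⇒ V=9.7406 continue  boundary S*=-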